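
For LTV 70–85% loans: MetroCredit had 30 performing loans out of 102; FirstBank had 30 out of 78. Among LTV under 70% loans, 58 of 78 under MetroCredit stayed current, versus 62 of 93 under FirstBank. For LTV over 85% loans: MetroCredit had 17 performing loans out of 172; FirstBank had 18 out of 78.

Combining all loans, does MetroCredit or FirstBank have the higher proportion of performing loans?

LTV 70–85%: MetroCredit 30/102 = 29.4%, FirstBank 30/78 = 38.5% → FirstBank
LTV under 70%: MetroCredit 58/78 = 74.4%, FirstBank 62/93 = 66.7% → MetroCredit
LTV over 85%: MetroCredit 17/172 = 9.9%, FirstBank 18/78 = 23.1% → FirstBank
Overall: MetroCredit 105/352 = 29.8%, FirstBank 110/249 = 44.2% → FirstBank
(Neither sweeps every loan-to-value group, but FirstBank has the higher pooled rate.)

FirstBank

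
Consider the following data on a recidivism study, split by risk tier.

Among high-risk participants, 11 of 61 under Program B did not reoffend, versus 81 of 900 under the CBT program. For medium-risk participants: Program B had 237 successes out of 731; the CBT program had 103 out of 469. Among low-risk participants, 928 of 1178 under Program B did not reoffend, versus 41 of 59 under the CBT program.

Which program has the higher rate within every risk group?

High-risk: Program B 11/61 = 18.0%, the CBT program 81/900 = 9.0% → Program B
Medium-risk: Program B 237/731 = 32.4%, the CBT program 103/469 = 22.0% → Program B
Low-risk: Program B 928/1178 = 78.8%, the CBT program 41/59 = 69.5% → Program B
Program B has the higher rate in all 3 groups.

Program B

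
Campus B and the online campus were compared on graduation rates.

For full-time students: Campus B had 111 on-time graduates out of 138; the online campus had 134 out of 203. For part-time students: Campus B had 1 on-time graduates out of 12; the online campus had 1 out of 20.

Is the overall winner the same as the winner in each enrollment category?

Full-time: Campus B 111/138 = 80.4%, the online campus 134/203 = 66.0% → Campus B
Part-time: Campus B 1/12 = 8.3%, the online campus 1/20 = 5.0% → Campus B
Overall: Campus B 112/150 = 74.7%, the online campus 135/223 = 60.5% → Campus B
Campus B wins overall and in every enrollment group — no reversal.

Yes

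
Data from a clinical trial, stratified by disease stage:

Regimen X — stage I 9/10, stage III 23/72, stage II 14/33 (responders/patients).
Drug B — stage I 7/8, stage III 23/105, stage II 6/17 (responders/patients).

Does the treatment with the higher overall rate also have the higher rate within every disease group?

Yes

Stage I: Regimen X 9/10 = 90.0%, Drug B 7/8 = 87.5% → Regimen X
Stage III: Regimen X 23/72 = 31.9%, Drug B 23/105 = 21.9% → Regimen X
Stage II: Regimen X 14/33 = 42.4%, Drug B 6/17 = 35.3% → Regimen X
Overall: Regimen X 46/115 = 40.0%, Drug B 36/130 = 27.7% → Regimen X
Regimen X wins overall and in every disease group — no reversal.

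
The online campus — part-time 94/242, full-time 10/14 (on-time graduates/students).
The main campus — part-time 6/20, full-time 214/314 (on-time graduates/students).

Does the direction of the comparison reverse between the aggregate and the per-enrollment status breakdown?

Yes

Part-time: the online campus 94/242 = 38.8%, the main campus 6/20 = 30.0% → the online campus
Full-time: the online campus 10/14 = 71.4%, the main campus 214/314 = 68.2% → the online campus
Overall: the online campus 104/256 = 40.6%, the main campus 220/334 = 65.9% → the main campus
The online campus wins each enrollment group but the main campus wins overall — the comparison reverses. The online campus's students skew toward part-time, which has a lower base rate.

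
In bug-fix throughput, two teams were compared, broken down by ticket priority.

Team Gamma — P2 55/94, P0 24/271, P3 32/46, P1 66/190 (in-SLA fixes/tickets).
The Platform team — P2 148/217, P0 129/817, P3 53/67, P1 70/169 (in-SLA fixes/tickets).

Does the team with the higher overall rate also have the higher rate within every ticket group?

Yes

P2: Team Gamma 55/94 = 58.5%, the Platform team 148/217 = 68.2% → the Platform team
P0: Team Gamma 24/271 = 8.9%, the Platform team 129/817 = 15.8% → the Platform team
P3: Team Gamma 32/46 = 69.6%, the Platform team 53/67 = 79.1% → the Platform team
P1: Team Gamma 66/190 = 34.7%, the Platform team 70/169 = 41.4% → the Platform team
Overall: Team Gamma 177/601 = 29.5%, the Platform team 400/1270 = 31.5% → the Platform team
The Platform team wins overall and in every ticket group — no reversal.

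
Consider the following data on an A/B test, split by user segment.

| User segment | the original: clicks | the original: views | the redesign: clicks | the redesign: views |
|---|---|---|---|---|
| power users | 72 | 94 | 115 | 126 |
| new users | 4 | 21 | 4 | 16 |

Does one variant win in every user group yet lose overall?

Power users: the original 72/94 = 76.6%, the redesign 115/126 = 91.3% → the redesign
New users: the original 4/21 = 19.0%, the redesign 4/16 = 25.0% → the redesign
Overall: the original 76/115 = 66.1%, the redesign 119/142 = 83.8% → the redesign
The redesign wins overall and in every user group — no reversal.

No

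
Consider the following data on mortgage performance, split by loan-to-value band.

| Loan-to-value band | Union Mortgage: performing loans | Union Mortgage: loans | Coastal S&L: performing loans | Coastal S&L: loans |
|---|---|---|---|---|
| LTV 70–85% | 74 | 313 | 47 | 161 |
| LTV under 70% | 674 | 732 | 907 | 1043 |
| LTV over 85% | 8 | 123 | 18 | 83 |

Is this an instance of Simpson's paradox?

No

LTV 70–85%: Union Mortgage 74/313 = 23.6%, Coastal S&L 47/161 = 29.2% → Coastal S&L
LTV under 70%: Union Mortgage 674/732 = 92.1%, Coastal S&L 907/1043 = 87.0% → Union Mortgage
LTV over 85%: Union Mortgage 8/123 = 6.5%, Coastal S&L 18/83 = 21.7% → Coastal S&L
Overall: Union Mortgage 756/1168 = 64.7%, Coastal S&L 972/1287 = 75.5% → Coastal S&L
Neither sweeps: Union Mortgage wins 1 of 3 groups, Coastal S&L wins 2. Coastal S&L wins overall but not every group — no Simpson reversal.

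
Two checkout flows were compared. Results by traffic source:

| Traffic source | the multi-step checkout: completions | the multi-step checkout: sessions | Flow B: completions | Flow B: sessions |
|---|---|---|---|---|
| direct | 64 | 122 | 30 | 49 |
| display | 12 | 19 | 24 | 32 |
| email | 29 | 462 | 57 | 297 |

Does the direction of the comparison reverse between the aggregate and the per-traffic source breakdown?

Direct: the multi-step checkout 64/122 = 52.5%, Flow B 30/49 = 61.2% → Flow B
Display: the multi-step checkout 12/19 = 63.2%, Flow B 24/32 = 75.0% → Flow B
Email: the multi-step checkout 29/462 = 6.3%, Flow B 57/297 = 19.2% → Flow B
Overall: the multi-step checkout 105/603 = 17.4%, Flow B 111/378 = 29.4% → Flow B
Flow B wins overall and in every traffic group — no reversal.

No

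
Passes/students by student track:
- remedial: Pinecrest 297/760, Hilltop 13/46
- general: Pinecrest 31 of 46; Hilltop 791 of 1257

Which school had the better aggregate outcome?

Hilltop

Remedial: Pinecrest 297/760 = 39.1%, Hilltop 13/46 = 28.3% → Pinecrest
General: Pinecrest 31/46 = 67.4%, Hilltop 791/1257 = 62.9% → Pinecrest
Overall: Pinecrest 328/806 = 40.7%, Hilltop 804/1303 = 61.7% → Hilltop
(Pinecrest wins every student group but Hilltop wins overall — Pinecrest's students skew toward the low-rate remedial group.)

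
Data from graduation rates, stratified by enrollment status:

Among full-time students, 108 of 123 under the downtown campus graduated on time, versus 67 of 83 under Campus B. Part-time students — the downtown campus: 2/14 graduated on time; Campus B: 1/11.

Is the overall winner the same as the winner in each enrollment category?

Full-time: the downtown campus 108/123 = 87.8%, Campus B 67/83 = 80.7% → the downtown campus
Part-time: the downtown campus 2/14 = 14.3%, Campus B 1/11 = 9.1% → the downtown campus
Overall: the downtown campus 110/137 = 80.3%, Campus B 68/94 = 72.3% → the downtown campus
The downtown campus wins overall and in every enrollment group — no reversal.

Yes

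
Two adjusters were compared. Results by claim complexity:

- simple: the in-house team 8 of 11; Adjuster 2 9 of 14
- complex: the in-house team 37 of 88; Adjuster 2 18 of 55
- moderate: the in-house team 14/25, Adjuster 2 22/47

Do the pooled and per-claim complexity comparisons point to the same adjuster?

Yes

Simple: the in-house team 8/11 = 72.7%, Adjuster 2 9/14 = 64.3% → the in-house team
Complex: the in-house team 37/88 = 42.0%, Adjuster 2 18/55 = 32.7% → the in-house team
Moderate: the in-house team 14/25 = 56.0%, Adjuster 2 22/47 = 46.8% → the in-house team
Overall: the in-house team 59/124 = 47.6%, Adjuster 2 49/116 = 42.2% → the in-house team
The in-house team wins overall and in every claim group — no reversal.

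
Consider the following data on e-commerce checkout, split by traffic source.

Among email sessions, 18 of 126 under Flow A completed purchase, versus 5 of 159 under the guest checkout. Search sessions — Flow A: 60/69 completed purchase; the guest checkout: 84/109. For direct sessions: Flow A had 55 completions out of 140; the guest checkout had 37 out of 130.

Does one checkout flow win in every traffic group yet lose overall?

No

Email: Flow A 18/126 = 14.3%, the guest checkout 5/159 = 3.1% → Flow A
Search: Flow A 60/69 = 87.0%, the guest checkout 84/109 = 77.1% → Flow A
Direct: Flow A 55/140 = 39.3%, the guest checkout 37/130 = 28.5% → Flow A
Overall: Flow A 133/335 = 39.7%, the guest checkout 126/398 = 31.7% → Flow A
Flow A wins overall and in every traffic group — no reversal.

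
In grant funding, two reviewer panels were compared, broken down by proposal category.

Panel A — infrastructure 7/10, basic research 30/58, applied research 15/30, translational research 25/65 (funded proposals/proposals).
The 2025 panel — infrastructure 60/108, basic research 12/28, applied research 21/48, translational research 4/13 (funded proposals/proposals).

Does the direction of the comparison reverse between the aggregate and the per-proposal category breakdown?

Yes

Infrastructure: Panel A 7/10 = 70.0%, the 2025 panel 60/108 = 55.6% → Panel A
Basic research: Panel A 30/58 = 51.7%, the 2025 panel 12/28 = 42.9% → Panel A
Applied research: Panel A 15/30 = 50.0%, the 2025 panel 21/48 = 43.8% → Panel A
Translational research: Panel A 25/65 = 38.5%, the 2025 panel 4/13 = 30.8% → Panel A
Overall: Panel A 77/163 = 47.2%, the 2025 panel 97/197 = 49.2% → the 2025 panel
Panel A wins each proposal group but the 2025 panel wins overall — the comparison reverses. Panel A's proposals skew toward translational research, which has a lower base rate.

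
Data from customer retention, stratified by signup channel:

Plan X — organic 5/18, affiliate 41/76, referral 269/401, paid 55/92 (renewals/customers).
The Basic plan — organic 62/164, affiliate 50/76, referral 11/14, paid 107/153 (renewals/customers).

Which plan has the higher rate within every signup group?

the Basic plan

Organic: Plan X 5/18 = 27.8%, the Basic plan 62/164 = 37.8% → the Basic plan
Affiliate: Plan X 41/76 = 53.9%, the Basic plan 50/76 = 65.8% → the Basic plan
Referral: Plan X 269/401 = 67.1%, the Basic plan 11/14 = 78.6% → the Basic plan
Paid: Plan X 55/92 = 59.8%, the Basic plan 107/153 = 69.9% → the Basic plan
The Basic plan has the higher rate in all 4 groups.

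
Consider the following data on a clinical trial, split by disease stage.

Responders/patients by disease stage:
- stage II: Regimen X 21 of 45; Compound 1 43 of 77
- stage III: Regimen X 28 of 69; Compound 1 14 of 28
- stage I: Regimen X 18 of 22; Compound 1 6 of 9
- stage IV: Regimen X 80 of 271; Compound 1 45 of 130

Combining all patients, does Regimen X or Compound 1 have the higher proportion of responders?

Stage II: Regimen X 21/45 = 46.7%, Compound 1 43/77 = 55.8% → Compound 1
Stage III: Regimen X 28/69 = 40.6%, Compound 1 14/28 = 50.0% → Compound 1
Stage I: Regimen X 18/22 = 81.8%, Compound 1 6/9 = 66.7% → Regimen X
Stage IV: Regimen X 80/271 = 29.5%, Compound 1 45/130 = 34.6% → Compound 1
Overall: Regimen X 147/407 = 36.1%, Compound 1 108/244 = 44.3% → Compound 1
(Neither sweeps every disease group, but Compound 1 has the higher pooled rate.)

Compound 1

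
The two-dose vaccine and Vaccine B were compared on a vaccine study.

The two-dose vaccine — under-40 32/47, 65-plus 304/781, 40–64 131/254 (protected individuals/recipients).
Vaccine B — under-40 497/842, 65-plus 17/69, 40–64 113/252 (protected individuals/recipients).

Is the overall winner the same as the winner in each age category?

Under-40: the two-dose vaccine 32/47 = 68.1%, Vaccine B 497/842 = 59.0% → the two-dose vaccine
65-plus: the two-dose vaccine 304/781 = 38.9%, Vaccine B 17/69 = 24.6% → the two-dose vaccine
40–64: the two-dose vaccine 131/254 = 51.6%, Vaccine B 113/252 = 44.8% → the two-dose vaccine
Overall: the two-dose vaccine 467/1082 = 43.2%, Vaccine B 627/1163 = 53.9% → Vaccine B
The two-dose vaccine wins each age group but Vaccine B wins overall — the comparison reverses. The two-dose vaccine's recipients skew toward 65-plus, which has a lower base rate.

No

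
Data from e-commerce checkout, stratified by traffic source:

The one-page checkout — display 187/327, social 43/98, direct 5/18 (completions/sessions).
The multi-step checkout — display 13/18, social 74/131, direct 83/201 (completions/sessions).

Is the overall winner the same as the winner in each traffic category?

No

Display: the one-page checkout 187/327 = 57.2%, the multi-step checkout 13/18 = 72.2% → the multi-step checkout
Social: the one-page checkout 43/98 = 43.9%, the multi-step checkout 74/131 = 56.5% → the multi-step checkout
Direct: the one-page checkout 5/18 = 27.8%, the multi-step checkout 83/201 = 41.3% → the multi-step checkout
Overall: the one-page checkout 235/443 = 53.0%, the multi-step checkout 170/350 = 48.6% → the one-page checkout
The multi-step checkout wins each traffic group but the one-page checkout wins overall — the comparison reverses. The multi-step checkout's sessions skew toward direct, which has a lower base rate.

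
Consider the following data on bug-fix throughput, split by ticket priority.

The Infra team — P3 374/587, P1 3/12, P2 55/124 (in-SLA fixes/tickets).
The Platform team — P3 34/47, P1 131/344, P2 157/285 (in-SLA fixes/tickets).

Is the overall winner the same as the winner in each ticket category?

P3: the Infra team 374/587 = 63.7%, the Platform team 34/47 = 72.3% → the Platform team
P1: the Infra team 3/12 = 25.0%, the Platform team 131/344 = 38.1% → the Platform team
P2: the Infra team 55/124 = 44.4%, the Platform team 157/285 = 55.1% → the Platform team
Overall: the Infra team 432/723 = 59.8%, the Platform team 322/676 = 47.6% → the Infra team
The Platform team wins each ticket group but the Infra team wins overall — the comparison reverses. The Platform team's tickets skew toward P1, which has a lower base rate.

No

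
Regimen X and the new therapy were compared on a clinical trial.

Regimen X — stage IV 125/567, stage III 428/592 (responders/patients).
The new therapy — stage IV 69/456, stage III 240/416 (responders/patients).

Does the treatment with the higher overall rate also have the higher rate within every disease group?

Yes

Stage IV: Regimen X 125/567 = 22.0%, the new therapy 69/456 = 15.1% → Regimen X
Stage III: Regimen X 428/592 = 72.3%, the new therapy 240/416 = 57.7% → Regimen X
Overall: Regimen X 553/1159 = 47.7%, the new therapy 309/872 = 35.4% → Regimen X
Regimen X wins overall and in every disease group — no reversal.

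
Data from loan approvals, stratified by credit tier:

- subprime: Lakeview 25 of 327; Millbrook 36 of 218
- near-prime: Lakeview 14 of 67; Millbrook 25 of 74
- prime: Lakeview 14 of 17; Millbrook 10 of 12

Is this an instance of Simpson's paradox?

No

Subprime: Lakeview 25/327 = 7.6%, Millbrook 36/218 = 16.5% → Millbrook
Near-prime: Lakeview 14/67 = 20.9%, Millbrook 25/74 = 33.8% → Millbrook
Prime: Lakeview 14/17 = 82.4%, Millbrook 10/12 = 83.3% → Millbrook
Overall: Lakeview 53/411 = 12.9%, Millbrook 71/304 = 23.4% → Millbrook
Millbrook wins overall and in every credit group — no reversal.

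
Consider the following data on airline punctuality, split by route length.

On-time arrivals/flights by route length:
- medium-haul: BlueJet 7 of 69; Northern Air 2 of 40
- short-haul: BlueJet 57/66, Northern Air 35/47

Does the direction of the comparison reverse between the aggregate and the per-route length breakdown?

No

Medium-haul: BlueJet 7/69 = 10.1%, Northern Air 2/40 = 5.0% → BlueJet
Short-haul: BlueJet 57/66 = 86.4%, Northern Air 35/47 = 74.5% → BlueJet
Overall: BlueJet 64/135 = 47.4%, Northern Air 37/87 = 42.5% → BlueJet
BlueJet wins overall and in every route group — no reversal.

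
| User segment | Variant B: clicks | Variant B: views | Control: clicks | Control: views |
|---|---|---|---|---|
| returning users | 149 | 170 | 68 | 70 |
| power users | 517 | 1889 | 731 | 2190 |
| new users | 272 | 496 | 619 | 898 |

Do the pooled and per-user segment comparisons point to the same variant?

Returning users: Variant B 149/170 = 87.6%, Control 68/70 = 97.1% → Control
Power users: Variant B 517/1889 = 27.4%, Control 731/2190 = 33.4% → Control
New users: Variant B 272/496 = 54.8%, Control 619/898 = 68.9% → Control
Overall: Variant B 938/2555 = 36.7%, Control 1418/3158 = 44.9% → Control
Control wins overall and in every user group — no reversal.

Yes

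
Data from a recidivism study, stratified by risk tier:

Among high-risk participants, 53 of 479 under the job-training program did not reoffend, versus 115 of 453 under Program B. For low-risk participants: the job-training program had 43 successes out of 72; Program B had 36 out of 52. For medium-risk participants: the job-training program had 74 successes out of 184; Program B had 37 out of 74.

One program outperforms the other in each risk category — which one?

High-risk: the job-training program 53/479 = 11.1%, Program B 115/453 = 25.4% → Program B
Low-risk: the job-training program 43/72 = 59.7%, Program B 36/52 = 69.2% → Program B
Medium-risk: the job-training program 74/184 = 40.2%, Program B 37/74 = 50.0% → Program B
Program B has the higher rate in all 3 groups.

Program B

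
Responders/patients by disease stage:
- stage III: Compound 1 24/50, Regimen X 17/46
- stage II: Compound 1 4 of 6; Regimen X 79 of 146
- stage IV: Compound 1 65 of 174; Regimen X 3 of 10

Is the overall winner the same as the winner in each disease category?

No

Stage III: Compound 1 24/50 = 48.0%, Regimen X 17/46 = 37.0% → Compound 1
Stage II: Compound 1 4/6 = 66.7%, Regimen X 79/146 = 54.1% → Compound 1
Stage IV: Compound 1 65/174 = 37.4%, Regimen X 3/10 = 30.0% → Compound 1
Overall: Compound 1 93/230 = 40.4%, Regimen X 99/202 = 49.0% → Regimen X
Compound 1 wins each disease group but Regimen X wins overall — the comparison reverses. Compound 1's patients skew toward stage IV, which has a lower base rate.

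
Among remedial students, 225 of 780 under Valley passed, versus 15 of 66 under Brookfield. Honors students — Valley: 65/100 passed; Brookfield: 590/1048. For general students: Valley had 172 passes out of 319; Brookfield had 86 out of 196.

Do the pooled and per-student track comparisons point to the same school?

Remedial: Valley 225/780 = 28.8%, Brookfield 15/66 = 22.7% → Valley
Honors: Valley 65/100 = 65.0%, Brookfield 590/1048 = 56.3% → Valley
General: Valley 172/319 = 53.9%, Brookfield 86/196 = 43.9% → Valley
Overall: Valley 462/1199 = 38.5%, Brookfield 691/1310 = 52.7% → Brookfield
Valley wins each student group but Brookfield wins overall — the comparison reverses. Valley's students skew toward remedial, which has a lower base rate.

No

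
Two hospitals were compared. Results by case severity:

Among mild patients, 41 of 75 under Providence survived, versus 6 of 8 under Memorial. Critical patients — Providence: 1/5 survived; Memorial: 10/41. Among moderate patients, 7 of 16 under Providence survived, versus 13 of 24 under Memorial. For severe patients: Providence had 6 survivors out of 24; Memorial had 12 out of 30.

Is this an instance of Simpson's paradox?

Mild: Providence 41/75 = 54.7%, Memorial 6/8 = 75.0% → Memorial
Critical: Providence 1/5 = 20.0%, Memorial 10/41 = 24.4% → Memorial
Moderate: Providence 7/16 = 43.8%, Memorial 13/24 = 54.2% → Memorial
Severe: Providence 6/24 = 25.0%, Memorial 12/30 = 40.0% → Memorial
Overall: Providence 55/120 = 45.8%, Memorial 41/103 = 39.8% → Providence
Memorial wins each case group but Providence wins overall — the comparison reverses. Memorial's patients skew toward critical, which has a lower base rate.

Yes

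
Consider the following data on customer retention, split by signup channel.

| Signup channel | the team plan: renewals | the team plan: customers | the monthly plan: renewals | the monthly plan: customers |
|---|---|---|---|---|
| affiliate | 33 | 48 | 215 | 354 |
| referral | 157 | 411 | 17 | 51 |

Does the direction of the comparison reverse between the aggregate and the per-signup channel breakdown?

Yes

Affiliate: the team plan 33/48 = 68.8%, the monthly plan 215/354 = 60.7% → the team plan
Referral: the team plan 157/411 = 38.2%, the monthly plan 17/51 = 33.3% → the team plan
Overall: the team plan 190/459 = 41.4%, the monthly plan 232/405 = 57.3% → the monthly plan
The team plan wins each signup group but the monthly plan wins overall — the comparison reverses. The team plan's customers skew toward referral, which has a lower base rate.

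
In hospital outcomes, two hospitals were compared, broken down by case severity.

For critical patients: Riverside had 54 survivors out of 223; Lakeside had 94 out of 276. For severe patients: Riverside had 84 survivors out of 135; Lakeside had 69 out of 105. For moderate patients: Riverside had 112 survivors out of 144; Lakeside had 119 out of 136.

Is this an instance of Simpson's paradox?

Critical: Riverside 54/223 = 24.2%, Lakeside 94/276 = 34.1% → Lakeside
Severe: Riverside 84/135 = 62.2%, Lakeside 69/105 = 65.7% → Lakeside
Moderate: Riverside 112/144 = 77.8%, Lakeside 119/136 = 87.5% → Lakeside
Overall: Riverside 250/502 = 49.8%, Lakeside 282/517 = 54.5% → Lakeside
Lakeside wins overall and in every case group — no reversal.

No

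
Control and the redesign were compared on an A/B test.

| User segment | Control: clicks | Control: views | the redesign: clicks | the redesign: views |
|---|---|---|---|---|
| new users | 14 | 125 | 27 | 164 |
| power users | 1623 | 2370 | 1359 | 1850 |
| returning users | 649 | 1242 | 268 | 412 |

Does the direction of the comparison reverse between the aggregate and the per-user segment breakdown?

New users: Control 14/125 = 11.2%, the redesign 27/164 = 16.5% → the redesign
Power users: Control 1623/2370 = 68.5%, the redesign 1359/1850 = 73.5% → the redesign
Returning users: Control 649/1242 = 52.3%, the redesign 268/412 = 65.0% → the redesign
Overall: Control 2286/3737 = 61.2%, the redesign 1654/2426 = 68.2% → the redesign
The redesign wins overall and in every user group — no reversal.

No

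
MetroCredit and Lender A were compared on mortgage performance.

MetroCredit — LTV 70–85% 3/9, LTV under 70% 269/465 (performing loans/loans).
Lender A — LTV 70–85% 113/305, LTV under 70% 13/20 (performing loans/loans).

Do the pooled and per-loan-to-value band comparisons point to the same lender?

LTV 70–85%: MetroCredit 3/9 = 33.3%, Lender A 113/305 = 37.0% → Lender A
LTV under 70%: MetroCredit 269/465 = 57.8%, Lender A 13/20 = 65.0% → Lender A
Overall: MetroCredit 272/474 = 57.4%, Lender A 126/325 = 38.8% → MetroCredit
Lender A wins each loan-to-value group but MetroCredit wins overall — the comparison reverses. Lender A's loans skew toward LTV 70–85%, which has a lower base rate.

No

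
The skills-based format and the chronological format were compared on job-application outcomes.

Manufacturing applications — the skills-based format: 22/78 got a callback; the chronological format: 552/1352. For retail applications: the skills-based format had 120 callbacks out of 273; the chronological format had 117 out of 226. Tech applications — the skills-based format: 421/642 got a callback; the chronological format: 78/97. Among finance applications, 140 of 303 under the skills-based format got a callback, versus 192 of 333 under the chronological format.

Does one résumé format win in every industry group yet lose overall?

Manufacturing: the skills-based format 22/78 = 28.2%, the chronological format 552/1352 = 40.8% → the chronological format
Retail: the skills-based format 120/273 = 44.0%, the chronological format 117/226 = 51.8% → the chronological format
Tech: the skills-based format 421/642 = 65.6%, the chronological format 78/97 = 80.4% → the chronological format
Finance: the skills-based format 140/303 = 46.2%, the chronological format 192/333 = 57.7% → the chronological format
Overall: the skills-based format 703/1296 = 54.2%, the chronological format 939/2008 = 46.8% → the skills-based format
The chronological format wins each industry group but the skills-based format wins overall — the comparison reverses. The chronological format's applications skew toward manufacturing, which has a lower base rate.

Yes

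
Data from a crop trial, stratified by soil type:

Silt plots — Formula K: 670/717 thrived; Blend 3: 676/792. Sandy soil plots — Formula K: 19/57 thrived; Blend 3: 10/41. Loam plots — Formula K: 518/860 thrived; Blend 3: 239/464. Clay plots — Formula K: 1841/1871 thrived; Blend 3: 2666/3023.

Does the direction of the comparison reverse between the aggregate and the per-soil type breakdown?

No

Silt: Formula K 670/717 = 93.4%, Blend 3 676/792 = 85.4% → Formula K
Sandy soil: Formula K 19/57 = 33.3%, Blend 3 10/41 = 24.4% → Formula K
Loam: Formula K 518/860 = 60.2%, Blend 3 239/464 = 51.5% → Formula K
Clay: Formula K 1841/1871 = 98.4%, Blend 3 2666/3023 = 88.2% → Formula K
Overall: Formula K 3048/3505 = 87.0%, Blend 3 3591/4320 = 83.1% → Formula K
Formula K wins overall and in every soil group — no reversal.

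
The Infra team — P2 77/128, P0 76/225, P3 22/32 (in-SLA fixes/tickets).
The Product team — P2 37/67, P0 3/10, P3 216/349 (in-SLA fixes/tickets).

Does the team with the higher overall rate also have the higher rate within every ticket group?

No

P2: the Infra team 77/128 = 60.2%, the Product team 37/67 = 55.2% → the Infra team
P0: the Infra team 76/225 = 33.8%, the Product team 3/10 = 30.0% → the Infra team
P3: the Infra team 22/32 = 68.8%, the Product team 216/349 = 61.9% → the Infra team
Overall: the Infra team 175/385 = 45.5%, the Product team 256/426 = 60.1% → the Product team
The Infra team wins each ticket group but the Product team wins overall — the comparison reverses. The Infra team's tickets skew toward P0, which has a lower base rate.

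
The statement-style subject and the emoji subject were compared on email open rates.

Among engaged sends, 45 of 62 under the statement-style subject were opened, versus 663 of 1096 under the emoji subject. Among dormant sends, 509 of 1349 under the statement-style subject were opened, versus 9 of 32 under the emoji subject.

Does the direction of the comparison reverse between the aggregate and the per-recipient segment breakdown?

Engaged: the statement-style subject 45/62 = 72.6%, the emoji subject 663/1096 = 60.5% → the statement-style subject
Dormant: the statement-style subject 509/1349 = 37.7%, the emoji subject 9/32 = 28.1% → the statement-style subject
Overall: the statement-style subject 554/1411 = 39.3%, the emoji subject 672/1128 = 59.6% → the emoji subject
The statement-style subject wins each recipient group but the emoji subject wins overall — the comparison reverses. The statement-style subject's sends skew toward dormant, which has a lower base rate.

Yes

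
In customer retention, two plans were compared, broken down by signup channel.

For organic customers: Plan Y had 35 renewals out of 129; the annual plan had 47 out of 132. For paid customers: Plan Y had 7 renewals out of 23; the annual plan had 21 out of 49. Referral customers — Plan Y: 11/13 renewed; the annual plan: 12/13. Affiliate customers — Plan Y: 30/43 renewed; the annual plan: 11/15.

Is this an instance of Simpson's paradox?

No

Organic: Plan Y 35/129 = 27.1%, the annual plan 47/132 = 35.6% → the annual plan
Paid: Plan Y 7/23 = 30.4%, the annual plan 21/49 = 42.9% → the annual plan
Referral: Plan Y 11/13 = 84.6%, the annual plan 12/13 = 92.3% → the annual plan
Affiliate: Plan Y 30/43 = 69.8%, the annual plan 11/15 = 73.3% → the annual plan
Overall: Plan Y 83/208 = 39.9%, the annual plan 91/209 = 43.5% → the annual plan
The annual plan wins overall and in every signup group — no reversal.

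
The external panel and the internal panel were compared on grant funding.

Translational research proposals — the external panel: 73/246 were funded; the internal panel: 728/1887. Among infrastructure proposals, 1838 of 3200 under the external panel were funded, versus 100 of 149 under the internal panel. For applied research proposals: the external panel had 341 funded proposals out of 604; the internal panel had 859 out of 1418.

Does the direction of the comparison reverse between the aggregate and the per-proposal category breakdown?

Translational research: the external panel 73/246 = 29.7%, the internal panel 728/1887 = 38.6% → the internal panel
Infrastructure: the external panel 1838/3200 = 57.4%, the internal panel 100/149 = 67.1% → the internal panel
Applied research: the external panel 341/604 = 56.5%, the internal panel 859/1418 = 60.6% → the internal panel
Overall: the external panel 2252/4050 = 55.6%, the internal panel 1687/3454 = 48.8% → the external panel
The internal panel wins each proposal group but the external panel wins overall — the comparison reverses. The internal panel's proposals skew toward translational research, which has a lower base rate.

Yes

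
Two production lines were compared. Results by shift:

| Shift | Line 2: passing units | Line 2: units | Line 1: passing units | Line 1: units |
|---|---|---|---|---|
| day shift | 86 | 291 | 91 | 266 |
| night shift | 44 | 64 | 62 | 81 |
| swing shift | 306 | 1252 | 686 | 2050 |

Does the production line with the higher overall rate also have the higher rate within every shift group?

Yes

Day shift: Line 2 86/291 = 29.6%, Line 1 91/266 = 34.2% → Line 1
Night shift: Line 2 44/64 = 68.8%, Line 1 62/81 = 76.5% → Line 1
Swing shift: Line 2 306/1252 = 24.4%, Line 1 686/2050 = 33.5% → Line 1
Overall: Line 2 436/1607 = 27.1%, Line 1 839/2397 = 35.0% → Line 1
Line 1 wins overall and in every shift group — no reversal.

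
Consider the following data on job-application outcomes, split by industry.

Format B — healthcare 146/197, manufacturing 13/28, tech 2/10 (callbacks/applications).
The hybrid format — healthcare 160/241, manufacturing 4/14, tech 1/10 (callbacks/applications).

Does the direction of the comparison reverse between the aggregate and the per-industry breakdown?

No

Healthcare: Format B 146/197 = 74.1%, the hybrid format 160/241 = 66.4% → Format B
Manufacturing: Format B 13/28 = 46.4%, the hybrid format 4/14 = 28.6% → Format B
Tech: Format B 2/10 = 20.0%, the hybrid format 1/10 = 10.0% → Format B
Overall: Format B 161/235 = 68.5%, the hybrid format 165/265 = 62.3% → Format B
Format B wins overall and in every industry group — no reversal.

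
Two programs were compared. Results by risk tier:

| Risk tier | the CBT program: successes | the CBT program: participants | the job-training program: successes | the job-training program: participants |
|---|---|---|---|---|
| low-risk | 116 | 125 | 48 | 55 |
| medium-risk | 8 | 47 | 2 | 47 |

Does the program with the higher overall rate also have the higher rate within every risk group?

Yes

Low-risk: the CBT program 116/125 = 92.8%, the job-training program 48/55 = 87.3% → the CBT program
Medium-risk: the CBT program 8/47 = 17.0%, the job-training program 2/47 = 4.3% → the CBT program
Overall: the CBT program 124/172 = 72.1%, the job-training program 50/102 = 49.0% → the CBT program
The CBT program wins overall and in every risk group — no reversal.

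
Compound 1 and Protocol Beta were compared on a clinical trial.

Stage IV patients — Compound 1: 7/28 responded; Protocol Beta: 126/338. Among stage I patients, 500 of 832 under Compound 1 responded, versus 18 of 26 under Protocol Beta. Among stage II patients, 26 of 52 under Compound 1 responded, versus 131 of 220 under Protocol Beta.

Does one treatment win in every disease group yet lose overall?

Stage IV: Compound 1 7/28 = 25.0%, Protocol Beta 126/338 = 37.3% → Protocol Beta
Stage I: Compound 1 500/832 = 60.1%, Protocol Beta 18/26 = 69.2% → Protocol Beta
Stage II: Compound 1 26/52 = 50.0%, Protocol Beta 131/220 = 59.5% → Protocol Beta
Overall: Compound 1 533/912 = 58.4%, Protocol Beta 275/584 = 47.1% → Compound 1
Protocol Beta wins each disease group but Compound 1 wins overall — the comparison reverses. Protocol Beta's patients skew toward stage IV, which has a lower base rate.

Yes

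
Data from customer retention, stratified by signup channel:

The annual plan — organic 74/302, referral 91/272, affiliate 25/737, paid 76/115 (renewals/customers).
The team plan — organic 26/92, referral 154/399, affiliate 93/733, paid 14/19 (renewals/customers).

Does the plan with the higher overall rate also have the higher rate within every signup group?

Organic: the annual plan 74/302 = 24.5%, the team plan 26/92 = 28.3% → the team plan
Referral: the annual plan 91/272 = 33.5%, the team plan 154/399 = 38.6% → the team plan
Affiliate: the annual plan 25/737 = 3.4%, the team plan 93/733 = 12.7% → the team plan
Paid: the annual plan 76/115 = 66.1%, the team plan 14/19 = 73.7% → the team plan
Overall: the annual plan 266/1426 = 18.7%, the team plan 287/1243 = 23.1% → the team plan
The team plan wins overall and in every signup group — no reversal.

Yes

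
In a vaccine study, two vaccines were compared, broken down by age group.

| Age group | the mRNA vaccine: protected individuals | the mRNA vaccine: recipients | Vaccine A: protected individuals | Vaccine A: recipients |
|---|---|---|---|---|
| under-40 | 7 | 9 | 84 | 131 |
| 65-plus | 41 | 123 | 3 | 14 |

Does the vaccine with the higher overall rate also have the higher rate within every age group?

Under-40: the mRNA vaccine 7/9 = 77.8%, Vaccine A 84/131 = 64.1% → the mRNA vaccine
65-plus: the mRNA vaccine 41/123 = 33.3%, Vaccine A 3/14 = 21.4% → the mRNA vaccine
Overall: the mRNA vaccine 48/132 = 36.4%, Vaccine A 87/145 = 60.0% → Vaccine A
The mRNA vaccine wins each age group but Vaccine A wins overall — the comparison reverses. The mRNA vaccine's recipients skew toward 65-plus, which has a lower base rate.

No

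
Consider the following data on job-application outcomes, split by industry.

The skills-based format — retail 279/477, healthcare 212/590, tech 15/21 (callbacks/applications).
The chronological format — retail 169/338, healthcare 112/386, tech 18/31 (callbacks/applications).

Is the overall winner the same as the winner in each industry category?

Yes

Retail: the skills-based format 279/477 = 58.5%, the chronological format 169/338 = 50.0% → the skills-based format
Healthcare: the skills-based format 212/590 = 35.9%, the chronological format 112/386 = 29.0% → the skills-based format
Tech: the skills-based format 15/21 = 71.4%, the chronological format 18/31 = 58.1% → the skills-based format
Overall: the skills-based format 506/1088 = 46.5%, the chronological format 299/755 = 39.6% → the skills-based format
The skills-based format wins overall and in every industry group — no reversal.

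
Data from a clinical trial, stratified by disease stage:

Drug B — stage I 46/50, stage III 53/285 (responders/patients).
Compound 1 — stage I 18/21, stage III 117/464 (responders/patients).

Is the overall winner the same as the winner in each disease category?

Stage I: Drug B 46/50 = 92.0%, Compound 1 18/21 = 85.7% → Drug B
Stage III: Drug B 53/285 = 18.6%, Compound 1 117/464 = 25.2% → Compound 1
Overall: Drug B 99/335 = 29.6%, Compound 1 135/485 = 27.8% → Drug B
Neither sweeps: Drug B wins 1 of 2 groups, Compound 1 wins 1. Drug B wins overall but not every group — no Simpson reversal.

No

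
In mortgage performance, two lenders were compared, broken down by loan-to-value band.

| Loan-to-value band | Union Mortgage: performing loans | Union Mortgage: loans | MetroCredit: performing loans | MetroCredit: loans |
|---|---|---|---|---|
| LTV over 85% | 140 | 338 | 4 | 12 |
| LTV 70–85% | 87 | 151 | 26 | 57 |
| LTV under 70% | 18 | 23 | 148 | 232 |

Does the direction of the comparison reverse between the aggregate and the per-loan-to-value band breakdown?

LTV over 85%: Union Mortgage 140/338 = 41.4%, MetroCredit 4/12 = 33.3% → Union Mortgage
LTV 70–85%: Union Mortgage 87/151 = 57.6%, MetroCredit 26/57 = 45.6% → Union Mortgage
LTV under 70%: Union Mortgage 18/23 = 78.3%, MetroCredit 148/232 = 63.8% → Union Mortgage
Overall: Union Mortgage 245/512 = 47.9%, MetroCredit 178/301 = 59.1% → MetroCredit
Union Mortgage wins each loan-to-value group but MetroCredit wins overall — the comparison reverses. Union Mortgage's loans skew toward LTV over 85%, which has a lower base rate.

Yes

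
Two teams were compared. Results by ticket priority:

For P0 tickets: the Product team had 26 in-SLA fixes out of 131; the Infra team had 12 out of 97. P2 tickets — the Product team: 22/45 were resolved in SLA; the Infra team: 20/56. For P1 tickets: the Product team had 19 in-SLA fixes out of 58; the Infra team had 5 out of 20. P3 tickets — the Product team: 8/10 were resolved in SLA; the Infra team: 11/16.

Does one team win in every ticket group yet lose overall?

No

P0: the Product team 26/131 = 19.8%, the Infra team 12/97 = 12.4% → the Product team
P2: the Product team 22/45 = 48.9%, the Infra team 20/56 = 35.7% → the Product team
P1: the Product team 19/58 = 32.8%, the Infra team 5/20 = 25.0% → the Product team
P3: the Product team 8/10 = 80.0%, the Infra team 11/16 = 68.8% → the Product team
Overall: the Product team 75/244 = 30.7%, the Infra team 48/189 = 25.4% → the Product team
The Product team wins overall and in every ticket group — no reversal.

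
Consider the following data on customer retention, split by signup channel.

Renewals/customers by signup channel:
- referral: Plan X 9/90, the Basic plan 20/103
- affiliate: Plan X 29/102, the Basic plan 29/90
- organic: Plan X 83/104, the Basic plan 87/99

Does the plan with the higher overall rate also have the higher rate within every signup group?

Referral: Plan X 9/90 = 10.0%, the Basic plan 20/103 = 19.4% → the Basic plan
Affiliate: Plan X 29/102 = 28.4%, the Basic plan 29/90 = 32.2% → the Basic plan
Organic: Plan X 83/104 = 79.8%, the Basic plan 87/99 = 87.9% → the Basic plan
Overall: Plan X 121/296 = 40.9%, the Basic plan 136/292 = 46.6% → the Basic plan
The Basic plan wins overall and in every signup group — no reversal.

Yes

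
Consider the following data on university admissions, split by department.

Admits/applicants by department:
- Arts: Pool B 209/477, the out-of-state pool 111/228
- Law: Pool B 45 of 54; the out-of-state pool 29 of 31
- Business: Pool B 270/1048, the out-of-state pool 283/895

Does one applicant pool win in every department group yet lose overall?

No

Arts: Pool B 209/477 = 43.8%, the out-of-state pool 111/228 = 48.7% → the out-of-state pool
Law: Pool B 45/54 = 83.3%, the out-of-state pool 29/31 = 93.5% → the out-of-state pool
Business: Pool B 270/1048 = 25.8%, the out-of-state pool 283/895 = 31.6% → the out-of-state pool
Overall: Pool B 524/1579 = 33.2%, the out-of-state pool 423/1154 = 36.7% → the out-of-state pool
The out-of-state pool wins overall and in every department group — no reversal.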